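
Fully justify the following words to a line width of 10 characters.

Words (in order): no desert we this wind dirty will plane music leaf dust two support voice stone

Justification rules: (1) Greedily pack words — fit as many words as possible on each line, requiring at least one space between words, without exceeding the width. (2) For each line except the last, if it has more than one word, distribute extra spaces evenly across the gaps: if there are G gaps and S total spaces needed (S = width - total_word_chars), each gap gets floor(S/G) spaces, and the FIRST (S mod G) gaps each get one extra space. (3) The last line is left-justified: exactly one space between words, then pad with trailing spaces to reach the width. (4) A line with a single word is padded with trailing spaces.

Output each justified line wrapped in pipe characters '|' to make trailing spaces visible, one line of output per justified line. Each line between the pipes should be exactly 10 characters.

Line 1: ['no', 'desert'] (min_width=9, slack=1)
Line 2: ['we', 'this'] (min_width=7, slack=3)
Line 3: ['wind', 'dirty'] (min_width=10, slack=0)
Line 4: ['will', 'plane'] (min_width=10, slack=0)
Line 5: ['music', 'leaf'] (min_width=10, slack=0)
Line 6: ['dust', 'two'] (min_width=8, slack=2)
Line 7: ['support'] (min_width=7, slack=3)
Line 8: ['voice'] (min_width=5, slack=5)
Line 9: ['stone'] (min_width=5, slack=5)

Answer: |no  desert|
|we    this|
|wind dirty|
|will plane|
|music leaf|
|dust   two|
|support   |
|voice     |
|stone     |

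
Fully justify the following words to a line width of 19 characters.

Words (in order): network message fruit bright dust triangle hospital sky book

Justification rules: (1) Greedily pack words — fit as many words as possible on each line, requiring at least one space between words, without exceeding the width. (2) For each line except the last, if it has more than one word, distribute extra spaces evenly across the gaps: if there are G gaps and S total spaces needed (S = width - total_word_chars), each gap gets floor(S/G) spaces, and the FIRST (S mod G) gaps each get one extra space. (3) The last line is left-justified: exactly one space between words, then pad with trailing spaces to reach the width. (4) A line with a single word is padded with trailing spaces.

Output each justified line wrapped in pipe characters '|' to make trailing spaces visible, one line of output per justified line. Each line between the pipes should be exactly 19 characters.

Answer: |network     message|
|fruit  bright  dust|
|triangle   hospital|
|sky book           |

Derivation:
Line 1: ['network', 'message'] (min_width=15, slack=4)
Line 2: ['fruit', 'bright', 'dust'] (min_width=17, slack=2)
Line 3: ['triangle', 'hospital'] (min_width=17, slack=2)
Line 4: ['sky', 'book'] (min_width=8, slack=11)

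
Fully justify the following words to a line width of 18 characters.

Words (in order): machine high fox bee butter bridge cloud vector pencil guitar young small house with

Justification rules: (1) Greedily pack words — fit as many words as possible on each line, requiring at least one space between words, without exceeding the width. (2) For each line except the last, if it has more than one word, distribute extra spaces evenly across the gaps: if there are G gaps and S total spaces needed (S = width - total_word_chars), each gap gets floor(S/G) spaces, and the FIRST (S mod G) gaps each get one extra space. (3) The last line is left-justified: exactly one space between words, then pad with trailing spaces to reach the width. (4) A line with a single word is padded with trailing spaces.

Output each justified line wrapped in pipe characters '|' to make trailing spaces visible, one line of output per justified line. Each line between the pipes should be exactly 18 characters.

Answer: |machine  high  fox|
|bee  butter bridge|
|cloud       vector|
|pencil      guitar|
|young  small house|
|with              |

Derivation:
Line 1: ['machine', 'high', 'fox'] (min_width=16, slack=2)
Line 2: ['bee', 'butter', 'bridge'] (min_width=17, slack=1)
Line 3: ['cloud', 'vector'] (min_width=12, slack=6)
Line 4: ['pencil', 'guitar'] (min_width=13, slack=5)
Line 5: ['young', 'small', 'house'] (min_width=17, slack=1)
Line 6: ['with'] (min_width=4, slack=14)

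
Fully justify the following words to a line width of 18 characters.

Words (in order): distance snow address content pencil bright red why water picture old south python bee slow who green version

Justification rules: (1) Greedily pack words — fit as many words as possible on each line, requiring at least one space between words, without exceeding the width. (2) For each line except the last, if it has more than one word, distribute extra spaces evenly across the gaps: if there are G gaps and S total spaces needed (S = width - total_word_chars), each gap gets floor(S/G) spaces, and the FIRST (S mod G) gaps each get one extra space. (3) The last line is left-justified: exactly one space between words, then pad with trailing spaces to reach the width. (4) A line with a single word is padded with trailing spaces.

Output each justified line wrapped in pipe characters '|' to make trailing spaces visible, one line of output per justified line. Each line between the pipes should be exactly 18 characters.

Answer: |distance      snow|
|address    content|
|pencil  bright red|
|why  water picture|
|old  south  python|
|bee slow who green|
|version           |

Derivation:
Line 1: ['distance', 'snow'] (min_width=13, slack=5)
Line 2: ['address', 'content'] (min_width=15, slack=3)
Line 3: ['pencil', 'bright', 'red'] (min_width=17, slack=1)
Line 4: ['why', 'water', 'picture'] (min_width=17, slack=1)
Line 5: ['old', 'south', 'python'] (min_width=16, slack=2)
Line 6: ['bee', 'slow', 'who', 'green'] (min_width=18, slack=0)
Line 7: ['version'] (min_width=7, slack=11)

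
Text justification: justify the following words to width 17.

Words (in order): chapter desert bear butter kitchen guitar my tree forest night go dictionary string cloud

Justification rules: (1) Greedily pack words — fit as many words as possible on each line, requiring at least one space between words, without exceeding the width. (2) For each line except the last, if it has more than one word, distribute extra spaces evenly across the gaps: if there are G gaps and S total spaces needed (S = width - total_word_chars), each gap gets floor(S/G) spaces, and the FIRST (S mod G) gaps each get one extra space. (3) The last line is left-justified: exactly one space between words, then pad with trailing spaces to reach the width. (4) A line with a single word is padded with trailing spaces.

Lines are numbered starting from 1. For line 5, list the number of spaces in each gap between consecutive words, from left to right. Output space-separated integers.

Answer: 5

Derivation:
Line 1: ['chapter', 'desert'] (min_width=14, slack=3)
Line 2: ['bear', 'butter'] (min_width=11, slack=6)
Line 3: ['kitchen', 'guitar', 'my'] (min_width=17, slack=0)
Line 4: ['tree', 'forest', 'night'] (min_width=17, slack=0)
Line 5: ['go', 'dictionary'] (min_width=13, slack=4)
Line 6: ['string', 'cloud'] (min_width=12, slack=5)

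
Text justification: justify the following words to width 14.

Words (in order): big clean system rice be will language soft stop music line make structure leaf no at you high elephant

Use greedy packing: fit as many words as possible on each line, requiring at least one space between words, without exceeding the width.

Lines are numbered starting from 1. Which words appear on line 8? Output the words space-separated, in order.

Line 1: ['big', 'clean'] (min_width=9, slack=5)
Line 2: ['system', 'rice', 'be'] (min_width=14, slack=0)
Line 3: ['will', 'language'] (min_width=13, slack=1)
Line 4: ['soft', 'stop'] (min_width=9, slack=5)
Line 5: ['music', 'line'] (min_width=10, slack=4)
Line 6: ['make', 'structure'] (min_width=14, slack=0)
Line 7: ['leaf', 'no', 'at', 'you'] (min_width=14, slack=0)
Line 8: ['high', 'elephant'] (min_width=13, slack=1)

Answer: high elephant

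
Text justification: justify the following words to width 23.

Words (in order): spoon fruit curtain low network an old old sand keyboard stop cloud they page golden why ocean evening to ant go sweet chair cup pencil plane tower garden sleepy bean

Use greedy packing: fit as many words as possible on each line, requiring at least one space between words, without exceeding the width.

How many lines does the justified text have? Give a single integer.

Line 1: ['spoon', 'fruit', 'curtain', 'low'] (min_width=23, slack=0)
Line 2: ['network', 'an', 'old', 'old', 'sand'] (min_width=23, slack=0)
Line 3: ['keyboard', 'stop', 'cloud'] (min_width=19, slack=4)
Line 4: ['they', 'page', 'golden', 'why'] (min_width=20, slack=3)
Line 5: ['ocean', 'evening', 'to', 'ant', 'go'] (min_width=23, slack=0)
Line 6: ['sweet', 'chair', 'cup', 'pencil'] (min_width=22, slack=1)
Line 7: ['plane', 'tower', 'garden'] (min_width=18, slack=5)
Line 8: ['sleepy', 'bean'] (min_width=11, slack=12)
Total lines: 8

Answer: 8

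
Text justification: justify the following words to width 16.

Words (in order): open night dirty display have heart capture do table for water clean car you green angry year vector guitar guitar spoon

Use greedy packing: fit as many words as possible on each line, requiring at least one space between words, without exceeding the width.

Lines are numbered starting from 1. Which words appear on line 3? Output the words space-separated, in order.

Answer: heart capture do

Derivation:
Line 1: ['open', 'night', 'dirty'] (min_width=16, slack=0)
Line 2: ['display', 'have'] (min_width=12, slack=4)
Line 3: ['heart', 'capture', 'do'] (min_width=16, slack=0)
Line 4: ['table', 'for', 'water'] (min_width=15, slack=1)
Line 5: ['clean', 'car', 'you'] (min_width=13, slack=3)
Line 6: ['green', 'angry', 'year'] (min_width=16, slack=0)
Line 7: ['vector', 'guitar'] (min_width=13, slack=3)
Line 8: ['guitar', 'spoon'] (min_width=12, slack=4)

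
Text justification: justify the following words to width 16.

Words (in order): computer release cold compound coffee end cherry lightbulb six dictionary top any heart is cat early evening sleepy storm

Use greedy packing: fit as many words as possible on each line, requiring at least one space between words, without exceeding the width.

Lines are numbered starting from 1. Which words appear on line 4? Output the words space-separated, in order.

Line 1: ['computer', 'release'] (min_width=16, slack=0)
Line 2: ['cold', 'compound'] (min_width=13, slack=3)
Line 3: ['coffee', 'end'] (min_width=10, slack=6)
Line 4: ['cherry', 'lightbulb'] (min_width=16, slack=0)
Line 5: ['six', 'dictionary'] (min_width=14, slack=2)
Line 6: ['top', 'any', 'heart', 'is'] (min_width=16, slack=0)
Line 7: ['cat', 'early'] (min_width=9, slack=7)
Line 8: ['evening', 'sleepy'] (min_width=14, slack=2)
Line 9: ['storm'] (min_width=5, slack=11)

Answer: cherry lightbulb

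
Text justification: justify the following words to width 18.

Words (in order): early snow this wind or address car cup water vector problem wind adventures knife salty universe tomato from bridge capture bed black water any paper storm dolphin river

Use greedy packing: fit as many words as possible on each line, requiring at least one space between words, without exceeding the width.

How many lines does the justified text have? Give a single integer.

Line 1: ['early', 'snow', 'this'] (min_width=15, slack=3)
Line 2: ['wind', 'or', 'address'] (min_width=15, slack=3)
Line 3: ['car', 'cup', 'water'] (min_width=13, slack=5)
Line 4: ['vector', 'problem'] (min_width=14, slack=4)
Line 5: ['wind', 'adventures'] (min_width=15, slack=3)
Line 6: ['knife', 'salty'] (min_width=11, slack=7)
Line 7: ['universe', 'tomato'] (min_width=15, slack=3)
Line 8: ['from', 'bridge'] (min_width=11, slack=7)
Line 9: ['capture', 'bed', 'black'] (min_width=17, slack=1)
Line 10: ['water', 'any', 'paper'] (min_width=15, slack=3)
Line 11: ['storm', 'dolphin'] (min_width=13, slack=5)
Line 12: ['river'] (min_width=5, slack=13)
Total lines: 12

Answer: 12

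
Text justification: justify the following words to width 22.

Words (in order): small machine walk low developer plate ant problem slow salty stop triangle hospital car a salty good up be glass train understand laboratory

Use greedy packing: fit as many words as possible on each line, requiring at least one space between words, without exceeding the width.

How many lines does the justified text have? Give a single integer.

Line 1: ['small', 'machine', 'walk', 'low'] (min_width=22, slack=0)
Line 2: ['developer', 'plate', 'ant'] (min_width=19, slack=3)
Line 3: ['problem', 'slow', 'salty'] (min_width=18, slack=4)
Line 4: ['stop', 'triangle', 'hospital'] (min_width=22, slack=0)
Line 5: ['car', 'a', 'salty', 'good', 'up', 'be'] (min_width=22, slack=0)
Line 6: ['glass', 'train', 'understand'] (min_width=22, slack=0)
Line 7: ['laboratory'] (min_width=10, slack=12)
Total lines: 7

Answer: 7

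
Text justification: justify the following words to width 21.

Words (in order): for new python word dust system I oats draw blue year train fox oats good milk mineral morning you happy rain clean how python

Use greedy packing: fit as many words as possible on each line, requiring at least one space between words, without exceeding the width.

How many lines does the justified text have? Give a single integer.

Answer: 7

Derivation:
Line 1: ['for', 'new', 'python', 'word'] (min_width=19, slack=2)
Line 2: ['dust', 'system', 'I', 'oats'] (min_width=18, slack=3)
Line 3: ['draw', 'blue', 'year', 'train'] (min_width=20, slack=1)
Line 4: ['fox', 'oats', 'good', 'milk'] (min_width=18, slack=3)
Line 5: ['mineral', 'morning', 'you'] (min_width=19, slack=2)
Line 6: ['happy', 'rain', 'clean', 'how'] (min_width=20, slack=1)
Line 7: ['python'] (min_width=6, slack=15)
Total lines: 7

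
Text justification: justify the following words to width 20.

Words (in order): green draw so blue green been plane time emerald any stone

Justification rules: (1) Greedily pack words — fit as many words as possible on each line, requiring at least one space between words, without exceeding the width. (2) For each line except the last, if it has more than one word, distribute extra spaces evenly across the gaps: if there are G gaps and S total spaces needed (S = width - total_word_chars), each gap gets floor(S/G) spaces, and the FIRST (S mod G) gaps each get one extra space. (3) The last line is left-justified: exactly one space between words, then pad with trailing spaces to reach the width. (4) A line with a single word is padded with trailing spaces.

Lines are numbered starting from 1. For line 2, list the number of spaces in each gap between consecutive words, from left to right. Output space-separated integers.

Line 1: ['green', 'draw', 'so', 'blue'] (min_width=18, slack=2)
Line 2: ['green', 'been', 'plane'] (min_width=16, slack=4)
Line 3: ['time', 'emerald', 'any'] (min_width=16, slack=4)
Line 4: ['stone'] (min_width=5, slack=15)

Answer: 3 3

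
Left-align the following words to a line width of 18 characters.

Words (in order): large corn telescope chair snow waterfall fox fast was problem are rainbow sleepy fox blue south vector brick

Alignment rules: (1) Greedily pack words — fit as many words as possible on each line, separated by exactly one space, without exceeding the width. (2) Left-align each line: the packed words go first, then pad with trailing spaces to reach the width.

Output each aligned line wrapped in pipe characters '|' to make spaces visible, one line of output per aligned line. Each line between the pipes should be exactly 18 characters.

Line 1: ['large', 'corn'] (min_width=10, slack=8)
Line 2: ['telescope', 'chair'] (min_width=15, slack=3)
Line 3: ['snow', 'waterfall', 'fox'] (min_width=18, slack=0)
Line 4: ['fast', 'was', 'problem'] (min_width=16, slack=2)
Line 5: ['are', 'rainbow', 'sleepy'] (min_width=18, slack=0)
Line 6: ['fox', 'blue', 'south'] (min_width=14, slack=4)
Line 7: ['vector', 'brick'] (min_width=12, slack=6)

Answer: |large corn        |
|telescope chair   |
|snow waterfall fox|
|fast was problem  |
|are rainbow sleepy|
|fox blue south    |
|vector brick      |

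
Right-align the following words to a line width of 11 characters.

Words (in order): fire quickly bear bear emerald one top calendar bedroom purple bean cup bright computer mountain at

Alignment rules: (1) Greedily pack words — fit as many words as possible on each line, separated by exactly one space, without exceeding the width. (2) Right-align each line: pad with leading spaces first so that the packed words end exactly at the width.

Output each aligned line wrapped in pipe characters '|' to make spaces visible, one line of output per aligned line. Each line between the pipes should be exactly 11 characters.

Line 1: ['fire'] (min_width=4, slack=7)
Line 2: ['quickly'] (min_width=7, slack=4)
Line 3: ['bear', 'bear'] (min_width=9, slack=2)
Line 4: ['emerald', 'one'] (min_width=11, slack=0)
Line 5: ['top'] (min_width=3, slack=8)
Line 6: ['calendar'] (min_width=8, slack=3)
Line 7: ['bedroom'] (min_width=7, slack=4)
Line 8: ['purple', 'bean'] (min_width=11, slack=0)
Line 9: ['cup', 'bright'] (min_width=10, slack=1)
Line 10: ['computer'] (min_width=8, slack=3)
Line 11: ['mountain', 'at'] (min_width=11, slack=0)

Answer: |       fire|
|    quickly|
|  bear bear|
|emerald one|
|        top|
|   calendar|
|    bedroom|
|purple bean|
| cup bright|
|   computer|
|mountain at|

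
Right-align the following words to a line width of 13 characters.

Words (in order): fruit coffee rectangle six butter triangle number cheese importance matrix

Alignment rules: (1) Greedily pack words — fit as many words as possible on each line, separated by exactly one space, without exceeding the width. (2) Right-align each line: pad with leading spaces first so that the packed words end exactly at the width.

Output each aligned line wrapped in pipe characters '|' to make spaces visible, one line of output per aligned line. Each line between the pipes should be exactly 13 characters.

Line 1: ['fruit', 'coffee'] (min_width=12, slack=1)
Line 2: ['rectangle', 'six'] (min_width=13, slack=0)
Line 3: ['butter'] (min_width=6, slack=7)
Line 4: ['triangle'] (min_width=8, slack=5)
Line 5: ['number', 'cheese'] (min_width=13, slack=0)
Line 6: ['importance'] (min_width=10, slack=3)
Line 7: ['matrix'] (min_width=6, slack=7)

Answer: | fruit coffee|
|rectangle six|
|       butter|
|     triangle|
|number cheese|
|   importance|
|       matrix|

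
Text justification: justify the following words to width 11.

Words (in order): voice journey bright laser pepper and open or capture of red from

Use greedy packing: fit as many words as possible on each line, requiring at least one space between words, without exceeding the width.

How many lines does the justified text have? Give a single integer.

Line 1: ['voice'] (min_width=5, slack=6)
Line 2: ['journey'] (min_width=7, slack=4)
Line 3: ['bright'] (min_width=6, slack=5)
Line 4: ['laser'] (min_width=5, slack=6)
Line 5: ['pepper', 'and'] (min_width=10, slack=1)
Line 6: ['open', 'or'] (min_width=7, slack=4)
Line 7: ['capture', 'of'] (min_width=10, slack=1)
Line 8: ['red', 'from'] (min_width=8, slack=3)
Total lines: 8

Answer: 8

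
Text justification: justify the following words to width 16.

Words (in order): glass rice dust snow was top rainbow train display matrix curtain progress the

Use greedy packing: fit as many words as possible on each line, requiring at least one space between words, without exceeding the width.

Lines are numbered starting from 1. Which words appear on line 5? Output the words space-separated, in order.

Line 1: ['glass', 'rice', 'dust'] (min_width=15, slack=1)
Line 2: ['snow', 'was', 'top'] (min_width=12, slack=4)
Line 3: ['rainbow', 'train'] (min_width=13, slack=3)
Line 4: ['display', 'matrix'] (min_width=14, slack=2)
Line 5: ['curtain', 'progress'] (min_width=16, slack=0)
Line 6: ['the'] (min_width=3, slack=13)

Answer: curtain progress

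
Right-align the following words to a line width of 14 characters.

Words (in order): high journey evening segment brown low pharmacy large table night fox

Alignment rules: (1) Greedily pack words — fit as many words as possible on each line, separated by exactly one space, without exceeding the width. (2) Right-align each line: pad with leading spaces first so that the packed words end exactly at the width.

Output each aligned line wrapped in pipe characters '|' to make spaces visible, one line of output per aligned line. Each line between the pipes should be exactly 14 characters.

Answer: |  high journey|
|       evening|
| segment brown|
|  low pharmacy|
|   large table|
|     night fox|

Derivation:
Line 1: ['high', 'journey'] (min_width=12, slack=2)
Line 2: ['evening'] (min_width=7, slack=7)
Line 3: ['segment', 'brown'] (min_width=13, slack=1)
Line 4: ['low', 'pharmacy'] (min_width=12, slack=2)
Line 5: ['large', 'table'] (min_width=11, slack=3)
Line 6: ['night', 'fox'] (min_width=9, slack=5)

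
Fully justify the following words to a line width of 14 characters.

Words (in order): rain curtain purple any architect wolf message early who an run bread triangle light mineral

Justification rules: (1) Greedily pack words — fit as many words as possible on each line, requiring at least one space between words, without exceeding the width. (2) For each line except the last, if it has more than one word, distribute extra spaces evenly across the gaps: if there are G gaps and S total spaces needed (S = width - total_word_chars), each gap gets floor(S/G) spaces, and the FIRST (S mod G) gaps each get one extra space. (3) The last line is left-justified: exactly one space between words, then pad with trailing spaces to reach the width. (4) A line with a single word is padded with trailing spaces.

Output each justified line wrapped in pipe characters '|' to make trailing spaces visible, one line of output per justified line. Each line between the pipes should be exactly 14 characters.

Answer: |rain   curtain|
|purple     any|
|architect wolf|
|message  early|
|who   an   run|
|bread triangle|
|light mineral |

Derivation:
Line 1: ['rain', 'curtain'] (min_width=12, slack=2)
Line 2: ['purple', 'any'] (min_width=10, slack=4)
Line 3: ['architect', 'wolf'] (min_width=14, slack=0)
Line 4: ['message', 'early'] (min_width=13, slack=1)
Line 5: ['who', 'an', 'run'] (min_width=10, slack=4)
Line 6: ['bread', 'triangle'] (min_width=14, slack=0)
Line 7: ['light', 'mineral'] (min_width=13, slack=1)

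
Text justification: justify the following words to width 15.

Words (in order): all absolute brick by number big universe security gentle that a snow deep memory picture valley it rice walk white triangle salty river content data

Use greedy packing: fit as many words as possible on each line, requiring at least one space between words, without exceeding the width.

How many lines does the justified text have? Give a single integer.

Answer: 11

Derivation:
Line 1: ['all', 'absolute'] (min_width=12, slack=3)
Line 2: ['brick', 'by', 'number'] (min_width=15, slack=0)
Line 3: ['big', 'universe'] (min_width=12, slack=3)
Line 4: ['security', 'gentle'] (min_width=15, slack=0)
Line 5: ['that', 'a', 'snow'] (min_width=11, slack=4)
Line 6: ['deep', 'memory'] (min_width=11, slack=4)
Line 7: ['picture', 'valley'] (min_width=14, slack=1)
Line 8: ['it', 'rice', 'walk'] (min_width=12, slack=3)
Line 9: ['white', 'triangle'] (min_width=14, slack=1)
Line 10: ['salty', 'river'] (min_width=11, slack=4)
Line 11: ['content', 'data'] (min_width=12, slack=3)
Total lines: 11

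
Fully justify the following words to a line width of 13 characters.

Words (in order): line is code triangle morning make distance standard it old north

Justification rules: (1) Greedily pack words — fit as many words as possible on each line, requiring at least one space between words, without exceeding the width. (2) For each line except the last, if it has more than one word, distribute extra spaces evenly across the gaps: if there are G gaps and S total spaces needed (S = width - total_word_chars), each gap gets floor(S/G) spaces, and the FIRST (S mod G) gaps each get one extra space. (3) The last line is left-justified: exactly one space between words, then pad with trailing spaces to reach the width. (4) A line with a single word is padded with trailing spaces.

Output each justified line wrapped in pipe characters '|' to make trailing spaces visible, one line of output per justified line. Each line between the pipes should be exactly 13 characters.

Answer: |line  is code|
|triangle     |
|morning  make|
|distance     |
|standard   it|
|old north    |

Derivation:
Line 1: ['line', 'is', 'code'] (min_width=12, slack=1)
Line 2: ['triangle'] (min_width=8, slack=5)
Line 3: ['morning', 'make'] (min_width=12, slack=1)
Line 4: ['distance'] (min_width=8, slack=5)
Line 5: ['standard', 'it'] (min_width=11, slack=2)
Line 6: ['old', 'north'] (min_width=9, slack=4)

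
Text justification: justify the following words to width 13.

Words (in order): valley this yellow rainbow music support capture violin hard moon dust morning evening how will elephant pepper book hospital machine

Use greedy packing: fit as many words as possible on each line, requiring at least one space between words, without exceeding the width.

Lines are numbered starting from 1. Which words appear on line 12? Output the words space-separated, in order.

Line 1: ['valley', 'this'] (min_width=11, slack=2)
Line 2: ['yellow'] (min_width=6, slack=7)
Line 3: ['rainbow', 'music'] (min_width=13, slack=0)
Line 4: ['support'] (min_width=7, slack=6)
Line 5: ['capture'] (min_width=7, slack=6)
Line 6: ['violin', 'hard'] (min_width=11, slack=2)
Line 7: ['moon', 'dust'] (min_width=9, slack=4)
Line 8: ['morning'] (min_width=7, slack=6)
Line 9: ['evening', 'how'] (min_width=11, slack=2)
Line 10: ['will', 'elephant'] (min_width=13, slack=0)
Line 11: ['pepper', 'book'] (min_width=11, slack=2)
Line 12: ['hospital'] (min_width=8, slack=5)
Line 13: ['machine'] (min_width=7, slack=6)

Answer: hospital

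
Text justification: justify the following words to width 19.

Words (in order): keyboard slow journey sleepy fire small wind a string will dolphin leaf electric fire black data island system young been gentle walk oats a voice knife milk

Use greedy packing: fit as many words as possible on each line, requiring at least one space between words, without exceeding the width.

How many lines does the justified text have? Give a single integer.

Line 1: ['keyboard', 'slow'] (min_width=13, slack=6)
Line 2: ['journey', 'sleepy', 'fire'] (min_width=19, slack=0)
Line 3: ['small', 'wind', 'a', 'string'] (min_width=19, slack=0)
Line 4: ['will', 'dolphin', 'leaf'] (min_width=17, slack=2)
Line 5: ['electric', 'fire', 'black'] (min_width=19, slack=0)
Line 6: ['data', 'island', 'system'] (min_width=18, slack=1)
Line 7: ['young', 'been', 'gentle'] (min_width=17, slack=2)
Line 8: ['walk', 'oats', 'a', 'voice'] (min_width=17, slack=2)
Line 9: ['knife', 'milk'] (min_width=10, slack=9)
Total lines: 9

Answer: 9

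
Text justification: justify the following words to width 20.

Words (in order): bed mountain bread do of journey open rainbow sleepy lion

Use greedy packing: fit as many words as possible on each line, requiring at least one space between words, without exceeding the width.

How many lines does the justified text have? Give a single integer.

Line 1: ['bed', 'mountain', 'bread'] (min_width=18, slack=2)
Line 2: ['do', 'of', 'journey', 'open'] (min_width=18, slack=2)
Line 3: ['rainbow', 'sleepy', 'lion'] (min_width=19, slack=1)
Total lines: 3

Answer: 3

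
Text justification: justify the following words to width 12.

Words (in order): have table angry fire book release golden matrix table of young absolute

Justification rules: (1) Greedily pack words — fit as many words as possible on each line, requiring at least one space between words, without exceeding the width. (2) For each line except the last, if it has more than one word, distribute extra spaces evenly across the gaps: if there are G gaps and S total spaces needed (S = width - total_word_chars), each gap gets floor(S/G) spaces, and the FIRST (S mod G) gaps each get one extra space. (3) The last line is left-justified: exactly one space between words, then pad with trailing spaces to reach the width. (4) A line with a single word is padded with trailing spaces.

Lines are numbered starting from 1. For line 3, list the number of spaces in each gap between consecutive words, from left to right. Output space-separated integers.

Answer: 1

Derivation:
Line 1: ['have', 'table'] (min_width=10, slack=2)
Line 2: ['angry', 'fire'] (min_width=10, slack=2)
Line 3: ['book', 'release'] (min_width=12, slack=0)
Line 4: ['golden'] (min_width=6, slack=6)
Line 5: ['matrix', 'table'] (min_width=12, slack=0)
Line 6: ['of', 'young'] (min_width=8, slack=4)
Line 7: ['absolute'] (min_width=8, slack=4)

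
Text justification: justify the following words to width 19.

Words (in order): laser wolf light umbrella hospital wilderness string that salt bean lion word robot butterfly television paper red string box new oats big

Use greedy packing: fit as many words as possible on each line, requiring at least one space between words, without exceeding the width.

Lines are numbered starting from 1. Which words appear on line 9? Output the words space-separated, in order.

Answer: oats big

Derivation:
Line 1: ['laser', 'wolf', 'light'] (min_width=16, slack=3)
Line 2: ['umbrella', 'hospital'] (min_width=17, slack=2)
Line 3: ['wilderness', 'string'] (min_width=17, slack=2)
Line 4: ['that', 'salt', 'bean', 'lion'] (min_width=19, slack=0)
Line 5: ['word', 'robot'] (min_width=10, slack=9)
Line 6: ['butterfly'] (min_width=9, slack=10)
Line 7: ['television', 'paper'] (min_width=16, slack=3)
Line 8: ['red', 'string', 'box', 'new'] (min_width=18, slack=1)
Line 9: ['oats', 'big'] (min_width=8, slack=11)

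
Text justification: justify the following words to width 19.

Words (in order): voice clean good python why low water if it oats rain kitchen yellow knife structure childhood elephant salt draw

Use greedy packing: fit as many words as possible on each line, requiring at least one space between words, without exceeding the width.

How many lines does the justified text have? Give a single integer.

Line 1: ['voice', 'clean', 'good'] (min_width=16, slack=3)
Line 2: ['python', 'why', 'low'] (min_width=14, slack=5)
Line 3: ['water', 'if', 'it', 'oats'] (min_width=16, slack=3)
Line 4: ['rain', 'kitchen', 'yellow'] (min_width=19, slack=0)
Line 5: ['knife', 'structure'] (min_width=15, slack=4)
Line 6: ['childhood', 'elephant'] (min_width=18, slack=1)
Line 7: ['salt', 'draw'] (min_width=9, slack=10)
Total lines: 7

Answer: 7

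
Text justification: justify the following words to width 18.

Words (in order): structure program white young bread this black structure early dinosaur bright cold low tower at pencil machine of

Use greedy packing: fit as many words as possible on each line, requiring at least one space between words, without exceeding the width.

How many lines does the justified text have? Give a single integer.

Answer: 7

Derivation:
Line 1: ['structure', 'program'] (min_width=17, slack=1)
Line 2: ['white', 'young', 'bread'] (min_width=17, slack=1)
Line 3: ['this', 'black'] (min_width=10, slack=8)
Line 4: ['structure', 'early'] (min_width=15, slack=3)
Line 5: ['dinosaur', 'bright'] (min_width=15, slack=3)
Line 6: ['cold', 'low', 'tower', 'at'] (min_width=17, slack=1)
Line 7: ['pencil', 'machine', 'of'] (min_width=17, slack=1)
Total lines: 7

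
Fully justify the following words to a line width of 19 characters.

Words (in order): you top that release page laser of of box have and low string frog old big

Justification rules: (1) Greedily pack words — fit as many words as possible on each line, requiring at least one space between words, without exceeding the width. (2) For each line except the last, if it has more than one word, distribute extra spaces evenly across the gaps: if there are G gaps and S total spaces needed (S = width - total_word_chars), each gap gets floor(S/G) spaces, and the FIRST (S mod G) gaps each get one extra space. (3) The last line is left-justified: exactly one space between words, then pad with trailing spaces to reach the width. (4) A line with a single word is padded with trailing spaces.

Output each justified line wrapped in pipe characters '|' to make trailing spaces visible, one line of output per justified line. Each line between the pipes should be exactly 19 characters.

Answer: |you     top    that|
|release  page laser|
|of  of box have and|
|low string frog old|
|big                |

Derivation:
Line 1: ['you', 'top', 'that'] (min_width=12, slack=7)
Line 2: ['release', 'page', 'laser'] (min_width=18, slack=1)
Line 3: ['of', 'of', 'box', 'have', 'and'] (min_width=18, slack=1)
Line 4: ['low', 'string', 'frog', 'old'] (min_width=19, slack=0)
Line 5: ['big'] (min_width=3, slack=16)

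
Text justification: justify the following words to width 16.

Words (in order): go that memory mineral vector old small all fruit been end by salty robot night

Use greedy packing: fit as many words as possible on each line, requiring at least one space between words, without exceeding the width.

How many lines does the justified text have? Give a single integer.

Answer: 6

Derivation:
Line 1: ['go', 'that', 'memory'] (min_width=14, slack=2)
Line 2: ['mineral', 'vector'] (min_width=14, slack=2)
Line 3: ['old', 'small', 'all'] (min_width=13, slack=3)
Line 4: ['fruit', 'been', 'end'] (min_width=14, slack=2)
Line 5: ['by', 'salty', 'robot'] (min_width=14, slack=2)
Line 6: ['night'] (min_width=5, slack=11)
Total lines: 6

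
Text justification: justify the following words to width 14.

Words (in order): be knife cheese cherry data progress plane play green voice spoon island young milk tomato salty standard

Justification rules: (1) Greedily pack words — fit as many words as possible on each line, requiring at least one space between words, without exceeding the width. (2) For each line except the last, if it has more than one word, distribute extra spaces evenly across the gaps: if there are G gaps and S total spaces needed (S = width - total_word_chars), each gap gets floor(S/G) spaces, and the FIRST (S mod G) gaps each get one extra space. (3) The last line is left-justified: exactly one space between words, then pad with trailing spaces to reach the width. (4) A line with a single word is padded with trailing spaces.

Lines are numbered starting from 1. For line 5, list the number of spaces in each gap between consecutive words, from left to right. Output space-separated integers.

Line 1: ['be', 'knife'] (min_width=8, slack=6)
Line 2: ['cheese', 'cherry'] (min_width=13, slack=1)
Line 3: ['data', 'progress'] (min_width=13, slack=1)
Line 4: ['plane', 'play'] (min_width=10, slack=4)
Line 5: ['green', 'voice'] (min_width=11, slack=3)
Line 6: ['spoon', 'island'] (min_width=12, slack=2)
Line 7: ['young', 'milk'] (min_width=10, slack=4)
Line 8: ['tomato', 'salty'] (min_width=12, slack=2)
Line 9: ['standard'] (min_width=8, slack=6)

Answer: 4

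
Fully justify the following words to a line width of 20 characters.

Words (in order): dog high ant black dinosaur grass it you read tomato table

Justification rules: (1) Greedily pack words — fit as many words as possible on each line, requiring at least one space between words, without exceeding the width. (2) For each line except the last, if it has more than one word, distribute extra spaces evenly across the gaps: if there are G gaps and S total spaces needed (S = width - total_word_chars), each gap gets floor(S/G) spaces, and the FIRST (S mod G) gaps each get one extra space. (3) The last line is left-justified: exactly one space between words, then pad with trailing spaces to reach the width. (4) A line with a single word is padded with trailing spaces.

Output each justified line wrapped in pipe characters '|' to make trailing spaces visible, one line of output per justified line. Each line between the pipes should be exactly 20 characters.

Answer: |dog  high  ant black|
|dinosaur   grass  it|
|you    read   tomato|
|table               |

Derivation:
Line 1: ['dog', 'high', 'ant', 'black'] (min_width=18, slack=2)
Line 2: ['dinosaur', 'grass', 'it'] (min_width=17, slack=3)
Line 3: ['you', 'read', 'tomato'] (min_width=15, slack=5)
Line 4: ['table'] (min_width=5, slack=15)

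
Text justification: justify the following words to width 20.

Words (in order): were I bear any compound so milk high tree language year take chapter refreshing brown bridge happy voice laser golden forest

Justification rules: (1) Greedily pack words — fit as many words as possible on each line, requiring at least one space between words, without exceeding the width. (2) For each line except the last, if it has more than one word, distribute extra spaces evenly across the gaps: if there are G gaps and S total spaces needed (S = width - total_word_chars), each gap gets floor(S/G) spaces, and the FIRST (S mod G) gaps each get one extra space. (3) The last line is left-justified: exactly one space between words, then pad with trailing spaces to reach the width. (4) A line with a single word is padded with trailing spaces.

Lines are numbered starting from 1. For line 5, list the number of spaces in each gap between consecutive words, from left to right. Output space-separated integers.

Line 1: ['were', 'I', 'bear', 'any'] (min_width=15, slack=5)
Line 2: ['compound', 'so', 'milk'] (min_width=16, slack=4)
Line 3: ['high', 'tree', 'language'] (min_width=18, slack=2)
Line 4: ['year', 'take', 'chapter'] (min_width=17, slack=3)
Line 5: ['refreshing', 'brown'] (min_width=16, slack=4)
Line 6: ['bridge', 'happy', 'voice'] (min_width=18, slack=2)
Line 7: ['laser', 'golden', 'forest'] (min_width=19, slack=1)

Answer: 5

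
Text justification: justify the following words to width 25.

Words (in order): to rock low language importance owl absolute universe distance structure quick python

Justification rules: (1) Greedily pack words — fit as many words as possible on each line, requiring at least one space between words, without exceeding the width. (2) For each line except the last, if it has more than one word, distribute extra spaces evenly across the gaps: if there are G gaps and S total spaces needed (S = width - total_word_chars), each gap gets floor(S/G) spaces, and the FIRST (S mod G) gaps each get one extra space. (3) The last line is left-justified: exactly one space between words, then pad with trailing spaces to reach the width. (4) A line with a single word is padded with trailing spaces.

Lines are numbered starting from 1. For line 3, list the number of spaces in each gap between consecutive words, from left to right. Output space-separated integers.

Line 1: ['to', 'rock', 'low', 'language'] (min_width=20, slack=5)
Line 2: ['importance', 'owl', 'absolute'] (min_width=23, slack=2)
Line 3: ['universe', 'distance'] (min_width=17, slack=8)
Line 4: ['structure', 'quick', 'python'] (min_width=22, slack=3)

Answer: 9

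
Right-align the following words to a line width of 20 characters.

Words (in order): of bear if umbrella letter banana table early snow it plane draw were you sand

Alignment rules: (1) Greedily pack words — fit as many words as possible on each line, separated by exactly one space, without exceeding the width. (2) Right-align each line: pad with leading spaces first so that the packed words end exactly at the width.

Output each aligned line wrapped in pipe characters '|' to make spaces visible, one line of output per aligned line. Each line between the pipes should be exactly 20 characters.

Answer: | of bear if umbrella|
| letter banana table|
| early snow it plane|
|  draw were you sand|

Derivation:
Line 1: ['of', 'bear', 'if', 'umbrella'] (min_width=19, slack=1)
Line 2: ['letter', 'banana', 'table'] (min_width=19, slack=1)
Line 3: ['early', 'snow', 'it', 'plane'] (min_width=19, slack=1)
Line 4: ['draw', 'were', 'you', 'sand'] (min_width=18, slack=2)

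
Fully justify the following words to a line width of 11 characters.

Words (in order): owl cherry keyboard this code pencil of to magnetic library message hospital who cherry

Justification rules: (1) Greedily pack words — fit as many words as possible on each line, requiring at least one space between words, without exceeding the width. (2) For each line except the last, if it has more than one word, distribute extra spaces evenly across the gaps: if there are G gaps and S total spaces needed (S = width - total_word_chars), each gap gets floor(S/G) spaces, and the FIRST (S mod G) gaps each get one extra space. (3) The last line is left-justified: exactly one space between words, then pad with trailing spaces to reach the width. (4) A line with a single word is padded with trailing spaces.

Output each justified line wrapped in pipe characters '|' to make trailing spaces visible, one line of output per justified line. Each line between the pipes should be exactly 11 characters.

Line 1: ['owl', 'cherry'] (min_width=10, slack=1)
Line 2: ['keyboard'] (min_width=8, slack=3)
Line 3: ['this', 'code'] (min_width=9, slack=2)
Line 4: ['pencil', 'of'] (min_width=9, slack=2)
Line 5: ['to', 'magnetic'] (min_width=11, slack=0)
Line 6: ['library'] (min_width=7, slack=4)
Line 7: ['message'] (min_width=7, slack=4)
Line 8: ['hospital'] (min_width=8, slack=3)
Line 9: ['who', 'cherry'] (min_width=10, slack=1)

Answer: |owl  cherry|
|keyboard   |
|this   code|
|pencil   of|
|to magnetic|
|library    |
|message    |
|hospital   |
|who cherry |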